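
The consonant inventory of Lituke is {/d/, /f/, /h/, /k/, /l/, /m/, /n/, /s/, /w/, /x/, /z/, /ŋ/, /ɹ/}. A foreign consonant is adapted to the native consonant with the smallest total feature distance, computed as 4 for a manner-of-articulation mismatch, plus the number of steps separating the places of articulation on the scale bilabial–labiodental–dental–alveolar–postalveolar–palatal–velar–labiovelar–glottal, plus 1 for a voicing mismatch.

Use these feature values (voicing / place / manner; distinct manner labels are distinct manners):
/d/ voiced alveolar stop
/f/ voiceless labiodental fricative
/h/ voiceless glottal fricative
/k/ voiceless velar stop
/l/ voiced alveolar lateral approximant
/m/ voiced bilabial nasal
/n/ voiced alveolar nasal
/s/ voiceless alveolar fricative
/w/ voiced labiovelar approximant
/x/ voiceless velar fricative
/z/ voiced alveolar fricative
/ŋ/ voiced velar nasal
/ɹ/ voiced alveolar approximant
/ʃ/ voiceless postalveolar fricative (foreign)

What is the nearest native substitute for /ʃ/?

/s/ is closest: same manner (fricative), place distance 1 (postalveolar→alveolar), same voicing; total 1. Next closest is /x/ at distance 2.

s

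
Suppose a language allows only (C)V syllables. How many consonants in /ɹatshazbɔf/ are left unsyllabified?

4

Under (C)V, the unsyllabifiable consonants are /t/, /s/, /z/, /f/ (no codas are permitted; onsets are limited to one consonant).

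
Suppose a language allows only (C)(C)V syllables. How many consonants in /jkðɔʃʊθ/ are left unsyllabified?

2

Under (C)(C)V, the unsyllabifiable consonants are /j/, /θ/ (no codas are permitted; onsets may contain at most 2 consonants).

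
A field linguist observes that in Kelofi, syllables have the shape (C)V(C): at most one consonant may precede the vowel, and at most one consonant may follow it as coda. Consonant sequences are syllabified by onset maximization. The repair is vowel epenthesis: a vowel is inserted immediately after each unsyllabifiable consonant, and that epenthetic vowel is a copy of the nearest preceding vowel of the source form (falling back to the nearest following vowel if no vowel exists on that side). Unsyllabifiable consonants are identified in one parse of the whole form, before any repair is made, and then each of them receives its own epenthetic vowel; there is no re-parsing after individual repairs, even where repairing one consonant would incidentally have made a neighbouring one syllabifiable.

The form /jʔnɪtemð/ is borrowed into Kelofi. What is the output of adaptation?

jɪʔɪnɪtemðe

Under (C)V(C), the unsyllabifiable consonants are /j/, /ʔ/, /ð/ (at most one coda consonant is licensed; onsets are limited to one consonant).
Each unlicensed consonant becomes the onset of a new syllable: /j/ → /jɪ/, /ʔ/ → /ʔɪ/, /ð/ → /ðe/.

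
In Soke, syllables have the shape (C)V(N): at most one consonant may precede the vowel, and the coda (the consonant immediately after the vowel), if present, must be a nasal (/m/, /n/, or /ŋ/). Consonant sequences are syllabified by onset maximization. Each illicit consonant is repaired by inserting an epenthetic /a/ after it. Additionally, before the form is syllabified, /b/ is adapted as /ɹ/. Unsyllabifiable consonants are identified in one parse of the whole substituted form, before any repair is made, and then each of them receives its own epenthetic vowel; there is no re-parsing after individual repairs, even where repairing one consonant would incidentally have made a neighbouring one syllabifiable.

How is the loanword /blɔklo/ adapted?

ɹalɔkalo

Substitution: /b/ → /ɹ/, giving /ɹlɔklo/.
Under (C)V(N), the unsyllabifiable consonants are /ɹ/, /k/ (only a nasal (/m/, /n/, or /ŋ/) is licensed in coda position; onsets are limited to one consonant).
Inserting the epenthetic vowel yields /ɹ/ → /ɹa/, /k/ → /ka/.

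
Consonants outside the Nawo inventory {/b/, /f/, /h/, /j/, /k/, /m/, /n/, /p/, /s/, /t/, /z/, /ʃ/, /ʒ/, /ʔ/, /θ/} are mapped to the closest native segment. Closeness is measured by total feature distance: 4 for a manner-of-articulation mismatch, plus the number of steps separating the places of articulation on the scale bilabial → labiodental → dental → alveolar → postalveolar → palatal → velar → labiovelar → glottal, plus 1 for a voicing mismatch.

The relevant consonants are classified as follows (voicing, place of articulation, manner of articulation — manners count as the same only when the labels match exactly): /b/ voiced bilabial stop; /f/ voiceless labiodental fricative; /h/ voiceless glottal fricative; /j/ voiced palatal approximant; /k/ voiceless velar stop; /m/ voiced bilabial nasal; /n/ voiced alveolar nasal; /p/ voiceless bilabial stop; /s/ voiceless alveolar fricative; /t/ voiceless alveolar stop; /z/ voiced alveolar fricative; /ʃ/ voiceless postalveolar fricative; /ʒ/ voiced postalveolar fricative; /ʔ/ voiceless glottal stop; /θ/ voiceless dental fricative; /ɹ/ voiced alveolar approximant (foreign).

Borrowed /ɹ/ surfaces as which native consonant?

/j/ is closest: same manner (approximant), place distance 2 (alveolar→palatal), same voicing; total 2. Next closest is /n/ at distance 4.

j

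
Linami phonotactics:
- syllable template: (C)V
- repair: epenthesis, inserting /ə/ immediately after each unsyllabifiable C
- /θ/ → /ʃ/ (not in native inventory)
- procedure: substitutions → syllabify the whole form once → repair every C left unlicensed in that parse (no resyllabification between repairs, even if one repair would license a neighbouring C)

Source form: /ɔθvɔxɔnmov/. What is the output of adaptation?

ɔʃəvɔxɔnəmovə

Substitution: /θ/ → /ʃ/, giving /ɔʃvɔxɔnmov/.
Syllabifying with onset maximization leaves /ʃ/, /n/, /v/ stranded (no codas are permitted; onsets are limited to one consonant).
Inserting the epenthetic vowel yields /ʃ/ → /ʃə/, /n/ → /nə/, /v/ → /və/.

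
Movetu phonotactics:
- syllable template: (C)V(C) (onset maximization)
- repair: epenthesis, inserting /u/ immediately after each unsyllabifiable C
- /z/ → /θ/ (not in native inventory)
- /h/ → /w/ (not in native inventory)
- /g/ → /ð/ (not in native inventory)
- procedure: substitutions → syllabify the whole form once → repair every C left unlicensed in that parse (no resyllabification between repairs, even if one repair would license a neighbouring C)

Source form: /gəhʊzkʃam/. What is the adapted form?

Substitution: /g/ → /ð/, /h/ → /w/, /z/ → /θ/, giving /ðəwʊθkʃam/.
Under (C)V(C), the unsyllabifiable consonants are /k/ (at most one coda consonant is licensed; onsets are limited to one consonant).
Each unlicensed consonant becomes the onset of a new syllable: /k/ → /ku/.

ðəwʊθkuʃam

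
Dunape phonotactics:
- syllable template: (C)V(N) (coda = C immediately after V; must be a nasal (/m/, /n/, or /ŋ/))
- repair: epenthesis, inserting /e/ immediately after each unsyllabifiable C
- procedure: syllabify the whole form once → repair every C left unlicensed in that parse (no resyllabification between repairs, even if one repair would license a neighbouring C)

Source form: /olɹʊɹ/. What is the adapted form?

oleɹʊɹe

Syllabifying with onset maximization leaves /l/, /ɹ/ stranded (only a nasal (/m/, /n/, or /ŋ/) is licensed in coda position; onsets are limited to one consonant).
Epenthesis after each stranded consonant: /l/ → /le/, /ɹ/ → /ɹe/.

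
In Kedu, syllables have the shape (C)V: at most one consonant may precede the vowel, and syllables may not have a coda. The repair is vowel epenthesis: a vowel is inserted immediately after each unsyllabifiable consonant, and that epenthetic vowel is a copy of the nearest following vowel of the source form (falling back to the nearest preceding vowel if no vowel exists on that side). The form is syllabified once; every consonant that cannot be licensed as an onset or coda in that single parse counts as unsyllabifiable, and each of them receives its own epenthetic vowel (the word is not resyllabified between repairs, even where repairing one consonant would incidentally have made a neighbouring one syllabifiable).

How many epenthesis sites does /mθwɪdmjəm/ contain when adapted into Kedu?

The unsyllabifiable consonants are /m/, /θ/, /d/, /m/, /m/; each receives one epenthetic vowel.

5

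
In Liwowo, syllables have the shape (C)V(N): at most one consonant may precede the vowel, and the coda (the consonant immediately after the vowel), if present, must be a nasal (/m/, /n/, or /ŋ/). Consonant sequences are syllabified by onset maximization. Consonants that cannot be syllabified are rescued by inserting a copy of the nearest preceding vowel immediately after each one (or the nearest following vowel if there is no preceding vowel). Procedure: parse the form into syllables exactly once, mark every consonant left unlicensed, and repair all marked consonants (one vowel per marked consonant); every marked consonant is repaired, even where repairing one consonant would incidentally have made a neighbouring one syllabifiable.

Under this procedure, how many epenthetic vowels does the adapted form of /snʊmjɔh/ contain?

2

The unsyllabifiable consonants are /s/, /h/; each receives one epenthetic vowel.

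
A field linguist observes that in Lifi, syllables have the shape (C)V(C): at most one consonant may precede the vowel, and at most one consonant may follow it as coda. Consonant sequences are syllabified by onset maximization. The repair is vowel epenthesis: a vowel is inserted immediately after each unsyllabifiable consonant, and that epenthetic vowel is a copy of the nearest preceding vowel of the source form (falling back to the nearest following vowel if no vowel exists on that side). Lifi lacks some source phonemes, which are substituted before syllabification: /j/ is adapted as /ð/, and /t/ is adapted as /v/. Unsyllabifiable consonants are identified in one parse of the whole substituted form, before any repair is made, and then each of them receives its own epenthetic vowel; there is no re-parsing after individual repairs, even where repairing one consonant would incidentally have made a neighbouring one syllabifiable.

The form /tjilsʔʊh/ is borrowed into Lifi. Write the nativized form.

viðilsiʔʊh

Substitution: /t/ → /v/, /j/ → /ð/, giving /vðilsʔʊh/.
Under (C)V(C), the unsyllabifiable consonants are /v/, /s/ (at most one coda consonant is licensed; onsets are limited to one consonant).
Inserting the epenthetic vowel yields /v/ → /vi/, /s/ → /si/.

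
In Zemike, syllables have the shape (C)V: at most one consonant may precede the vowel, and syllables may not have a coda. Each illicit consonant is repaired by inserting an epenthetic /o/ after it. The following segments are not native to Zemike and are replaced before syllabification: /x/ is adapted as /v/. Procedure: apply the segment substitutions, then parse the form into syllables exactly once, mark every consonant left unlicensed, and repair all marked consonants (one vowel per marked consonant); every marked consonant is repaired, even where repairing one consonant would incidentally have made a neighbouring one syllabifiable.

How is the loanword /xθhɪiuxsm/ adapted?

voθohɪiuvosomo

Substitution: /x/ → /v/, giving /vθhɪiuvsm/.
The consonants /v/, /θ/, /v/, /s/, /m/ cannot be parsed into a legal (C)V syllable (no codas are permitted; onsets are limited to one consonant).
Epenthesis after each stranded consonant: /v/ → /vo/, /θ/ → /θo/, /v/ → /vo/, /s/ → /so/, /m/ → /mo/.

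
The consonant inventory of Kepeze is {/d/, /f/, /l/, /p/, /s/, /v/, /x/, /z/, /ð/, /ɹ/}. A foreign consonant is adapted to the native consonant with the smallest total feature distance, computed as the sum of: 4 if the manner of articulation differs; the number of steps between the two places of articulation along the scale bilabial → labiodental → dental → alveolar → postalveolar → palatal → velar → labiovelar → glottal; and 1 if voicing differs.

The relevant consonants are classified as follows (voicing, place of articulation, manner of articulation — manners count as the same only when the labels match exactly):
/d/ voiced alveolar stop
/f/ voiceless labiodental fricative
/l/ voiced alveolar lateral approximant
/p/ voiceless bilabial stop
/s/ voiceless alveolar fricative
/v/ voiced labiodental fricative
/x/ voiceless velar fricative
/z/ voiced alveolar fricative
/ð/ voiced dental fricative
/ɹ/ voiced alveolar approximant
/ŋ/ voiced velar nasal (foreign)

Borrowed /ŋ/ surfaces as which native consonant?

/x/ is closest: manner differs (nasal→fricative, +4), place distance 0 (velar→velar), voicing differs (+1); total 5. Next closest is /d/ at distance 7.

x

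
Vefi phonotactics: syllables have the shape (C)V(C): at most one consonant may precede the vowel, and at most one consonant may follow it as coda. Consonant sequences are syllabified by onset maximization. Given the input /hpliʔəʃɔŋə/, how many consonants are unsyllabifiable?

Syllabifying with onset maximization leaves /h/, /p/ stranded (at most one coda consonant is licensed; onsets are limited to one consonant).

2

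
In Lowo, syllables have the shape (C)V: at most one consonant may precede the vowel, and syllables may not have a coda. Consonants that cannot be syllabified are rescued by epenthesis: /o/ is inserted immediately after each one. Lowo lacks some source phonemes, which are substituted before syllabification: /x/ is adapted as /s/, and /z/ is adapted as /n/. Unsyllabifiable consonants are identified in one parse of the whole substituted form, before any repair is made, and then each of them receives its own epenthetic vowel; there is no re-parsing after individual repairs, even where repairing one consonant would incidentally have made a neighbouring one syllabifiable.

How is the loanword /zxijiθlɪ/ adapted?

Substitution: /z/ → /n/, /x/ → /s/, giving /nsijiθlɪ/.
Under (C)V, the unsyllabifiable consonants are /n/, /θ/ (no codas are permitted; onsets are limited to one consonant).
Epenthesis after each stranded consonant: /n/ → /no/, /θ/ → /θo/.

nosijiθolɪ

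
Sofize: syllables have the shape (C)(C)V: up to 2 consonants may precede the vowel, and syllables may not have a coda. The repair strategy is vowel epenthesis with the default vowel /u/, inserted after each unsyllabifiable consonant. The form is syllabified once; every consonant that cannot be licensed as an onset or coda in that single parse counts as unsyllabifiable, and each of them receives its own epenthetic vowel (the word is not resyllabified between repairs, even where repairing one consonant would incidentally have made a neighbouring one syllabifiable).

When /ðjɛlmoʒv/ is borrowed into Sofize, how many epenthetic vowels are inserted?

The unsyllabifiable consonants are /ʒ/, /v/; each receives one epenthetic vowel.

2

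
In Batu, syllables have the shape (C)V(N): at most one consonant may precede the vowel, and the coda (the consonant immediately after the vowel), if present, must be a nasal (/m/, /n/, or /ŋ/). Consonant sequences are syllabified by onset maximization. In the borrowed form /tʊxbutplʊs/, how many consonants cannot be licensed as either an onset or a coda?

Syllabifying with onset maximization leaves /x/, /t/, /p/, /s/ stranded (only a nasal (/m/, /n/, or /ŋ/) is licensed in coda position; onsets are limited to one consonant).

4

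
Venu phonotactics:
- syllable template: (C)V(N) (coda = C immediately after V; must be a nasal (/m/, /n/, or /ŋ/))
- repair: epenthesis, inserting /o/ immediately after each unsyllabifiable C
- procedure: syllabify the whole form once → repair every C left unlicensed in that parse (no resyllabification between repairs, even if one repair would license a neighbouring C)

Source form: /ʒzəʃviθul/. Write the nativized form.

Under (C)V(N), the unsyllabifiable consonants are /ʒ/, /ʃ/, /l/ (only a nasal (/m/, /n/, or /ŋ/) is licensed in coda position; onsets are limited to one consonant).
Each unlicensed consonant becomes the onset of a new syllable: /ʒ/ → /ʒo/, /ʃ/ → /ʃo/, /l/ → /lo/.

ʒozəʃoviθulo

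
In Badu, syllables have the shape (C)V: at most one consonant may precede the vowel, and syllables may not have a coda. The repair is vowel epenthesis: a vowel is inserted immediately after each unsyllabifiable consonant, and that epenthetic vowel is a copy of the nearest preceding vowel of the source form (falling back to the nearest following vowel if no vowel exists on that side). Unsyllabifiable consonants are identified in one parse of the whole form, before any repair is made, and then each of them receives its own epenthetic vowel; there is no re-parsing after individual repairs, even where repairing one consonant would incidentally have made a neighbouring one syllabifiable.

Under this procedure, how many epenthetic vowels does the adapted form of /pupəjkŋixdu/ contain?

3

The unsyllabifiable consonants are /j/, /k/, /x/; each receives one epenthetic vowel.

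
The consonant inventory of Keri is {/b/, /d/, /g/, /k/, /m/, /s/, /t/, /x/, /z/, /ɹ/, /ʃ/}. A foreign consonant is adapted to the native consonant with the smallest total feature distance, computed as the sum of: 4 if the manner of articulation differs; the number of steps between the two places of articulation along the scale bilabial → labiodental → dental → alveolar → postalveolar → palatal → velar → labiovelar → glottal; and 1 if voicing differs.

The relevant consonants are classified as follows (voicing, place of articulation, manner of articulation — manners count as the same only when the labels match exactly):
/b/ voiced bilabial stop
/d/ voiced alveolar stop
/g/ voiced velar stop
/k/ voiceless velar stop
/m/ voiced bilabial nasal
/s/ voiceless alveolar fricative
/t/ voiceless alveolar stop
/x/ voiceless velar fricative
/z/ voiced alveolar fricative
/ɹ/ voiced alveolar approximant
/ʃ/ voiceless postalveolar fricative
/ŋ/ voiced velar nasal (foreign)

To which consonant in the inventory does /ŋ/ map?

g

/g/ is closest: manner differs (nasal→stop, +4), place distance 0 (velar→velar), same voicing; total 4. Next closest is /k/ at distance 5.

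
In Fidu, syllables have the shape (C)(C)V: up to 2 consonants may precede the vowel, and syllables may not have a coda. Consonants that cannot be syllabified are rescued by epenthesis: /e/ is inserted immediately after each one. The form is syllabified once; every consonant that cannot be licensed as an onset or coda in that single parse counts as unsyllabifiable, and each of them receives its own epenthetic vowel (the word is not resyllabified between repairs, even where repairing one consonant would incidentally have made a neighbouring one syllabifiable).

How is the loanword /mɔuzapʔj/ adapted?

mɔuzapeʔeje

Under (C)(C)V, the unsyllabifiable consonants are /p/, /ʔ/, /j/ (no codas are permitted; onsets may contain at most 2 consonants).
Epenthesis after each stranded consonant: /p/ → /pe/, /ʔ/ → /ʔe/, /j/ → /je/.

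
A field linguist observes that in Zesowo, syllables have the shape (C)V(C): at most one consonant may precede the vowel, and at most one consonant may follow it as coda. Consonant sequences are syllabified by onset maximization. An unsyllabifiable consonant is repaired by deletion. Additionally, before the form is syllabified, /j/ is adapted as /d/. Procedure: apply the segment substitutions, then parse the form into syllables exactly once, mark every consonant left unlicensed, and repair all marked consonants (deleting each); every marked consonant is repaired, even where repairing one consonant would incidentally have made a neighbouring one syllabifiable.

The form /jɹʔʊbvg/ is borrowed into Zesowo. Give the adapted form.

Substitution: /j/ → /d/, giving /dɹʔʊbvg/.
Under (C)V(C), the unsyllabifiable consonants are /d/, /ɹ/, /v/, /g/ (at most one coda consonant is licensed; onsets are limited to one consonant).
Deleting the stranded consonants removes /d/, /ɹ/, /v/, /g/.

ʔʊb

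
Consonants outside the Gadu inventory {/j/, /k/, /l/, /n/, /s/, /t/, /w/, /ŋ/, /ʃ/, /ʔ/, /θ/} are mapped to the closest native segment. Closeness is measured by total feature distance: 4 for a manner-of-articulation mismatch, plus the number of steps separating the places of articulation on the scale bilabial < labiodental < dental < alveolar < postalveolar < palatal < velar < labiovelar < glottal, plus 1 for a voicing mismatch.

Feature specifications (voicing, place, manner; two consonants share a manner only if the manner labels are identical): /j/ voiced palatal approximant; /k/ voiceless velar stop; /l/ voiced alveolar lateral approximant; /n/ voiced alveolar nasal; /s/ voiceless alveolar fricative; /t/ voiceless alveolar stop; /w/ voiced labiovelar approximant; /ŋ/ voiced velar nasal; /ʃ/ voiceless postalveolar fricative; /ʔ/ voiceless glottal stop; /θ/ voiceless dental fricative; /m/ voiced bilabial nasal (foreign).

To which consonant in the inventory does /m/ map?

/n/ is closest: same manner (nasal), place distance 3 (bilabial→alveolar), same voicing; total 3. Next closest is /ŋ/ at distance 6.

n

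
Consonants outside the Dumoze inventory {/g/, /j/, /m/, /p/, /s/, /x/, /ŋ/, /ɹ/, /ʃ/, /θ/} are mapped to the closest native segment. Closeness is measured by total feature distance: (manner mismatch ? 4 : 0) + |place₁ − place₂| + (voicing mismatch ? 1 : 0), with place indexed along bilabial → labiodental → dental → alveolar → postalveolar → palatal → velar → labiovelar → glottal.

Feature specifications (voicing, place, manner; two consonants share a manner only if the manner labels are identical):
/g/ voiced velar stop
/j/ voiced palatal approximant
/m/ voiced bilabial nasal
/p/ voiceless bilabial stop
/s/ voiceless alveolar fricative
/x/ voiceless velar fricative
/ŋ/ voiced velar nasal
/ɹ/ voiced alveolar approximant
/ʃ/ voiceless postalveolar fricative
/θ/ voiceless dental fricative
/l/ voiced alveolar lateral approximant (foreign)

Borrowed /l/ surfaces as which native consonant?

ɹ

/ɹ/ is closest: manner differs (lateral approximant→approximant, +4), place distance 0 (alveolar→alveolar), same voicing; total 4. Next closest is /s/ at distance 5.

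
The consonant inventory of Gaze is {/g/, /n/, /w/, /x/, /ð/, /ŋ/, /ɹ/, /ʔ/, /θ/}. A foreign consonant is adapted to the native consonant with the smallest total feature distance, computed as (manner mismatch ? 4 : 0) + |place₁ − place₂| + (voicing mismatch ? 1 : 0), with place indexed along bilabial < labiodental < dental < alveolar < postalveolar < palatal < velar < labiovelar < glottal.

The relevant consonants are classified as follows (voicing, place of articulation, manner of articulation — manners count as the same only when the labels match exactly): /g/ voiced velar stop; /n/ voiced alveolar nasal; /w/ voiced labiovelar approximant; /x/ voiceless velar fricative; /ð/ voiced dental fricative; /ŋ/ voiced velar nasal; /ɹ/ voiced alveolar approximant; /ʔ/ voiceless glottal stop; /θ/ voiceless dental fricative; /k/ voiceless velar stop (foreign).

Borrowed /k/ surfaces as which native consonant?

/g/ is closest: same manner (stop), place distance 0 (velar→velar), voicing differs (+1); total 1. Next closest is /ʔ/ at distance 2.

g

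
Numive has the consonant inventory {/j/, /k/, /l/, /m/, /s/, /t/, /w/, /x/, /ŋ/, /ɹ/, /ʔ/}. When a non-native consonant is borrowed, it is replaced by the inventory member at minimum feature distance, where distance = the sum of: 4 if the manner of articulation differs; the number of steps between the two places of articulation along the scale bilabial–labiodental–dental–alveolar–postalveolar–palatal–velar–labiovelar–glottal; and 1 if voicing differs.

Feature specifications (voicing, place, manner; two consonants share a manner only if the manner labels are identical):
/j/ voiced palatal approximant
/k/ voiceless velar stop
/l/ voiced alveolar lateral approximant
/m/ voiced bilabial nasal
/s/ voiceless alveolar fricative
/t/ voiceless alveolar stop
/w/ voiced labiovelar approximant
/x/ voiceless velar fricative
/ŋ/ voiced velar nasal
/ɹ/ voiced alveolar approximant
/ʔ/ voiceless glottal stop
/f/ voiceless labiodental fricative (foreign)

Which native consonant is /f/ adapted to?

/s/ is closest: same manner (fricative), place distance 2 (labiodental→alveolar), same voicing; total 2. Next closest is /x/ at distance 5.

s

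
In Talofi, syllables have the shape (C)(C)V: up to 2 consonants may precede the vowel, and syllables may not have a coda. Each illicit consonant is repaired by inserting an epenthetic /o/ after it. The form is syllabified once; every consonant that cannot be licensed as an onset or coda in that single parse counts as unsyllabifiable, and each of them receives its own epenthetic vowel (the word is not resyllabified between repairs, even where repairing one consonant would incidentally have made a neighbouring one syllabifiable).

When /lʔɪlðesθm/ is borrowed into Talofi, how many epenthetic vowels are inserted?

The unsyllabifiable consonants are /s/, /θ/, /m/; each receives one epenthetic vowel.

3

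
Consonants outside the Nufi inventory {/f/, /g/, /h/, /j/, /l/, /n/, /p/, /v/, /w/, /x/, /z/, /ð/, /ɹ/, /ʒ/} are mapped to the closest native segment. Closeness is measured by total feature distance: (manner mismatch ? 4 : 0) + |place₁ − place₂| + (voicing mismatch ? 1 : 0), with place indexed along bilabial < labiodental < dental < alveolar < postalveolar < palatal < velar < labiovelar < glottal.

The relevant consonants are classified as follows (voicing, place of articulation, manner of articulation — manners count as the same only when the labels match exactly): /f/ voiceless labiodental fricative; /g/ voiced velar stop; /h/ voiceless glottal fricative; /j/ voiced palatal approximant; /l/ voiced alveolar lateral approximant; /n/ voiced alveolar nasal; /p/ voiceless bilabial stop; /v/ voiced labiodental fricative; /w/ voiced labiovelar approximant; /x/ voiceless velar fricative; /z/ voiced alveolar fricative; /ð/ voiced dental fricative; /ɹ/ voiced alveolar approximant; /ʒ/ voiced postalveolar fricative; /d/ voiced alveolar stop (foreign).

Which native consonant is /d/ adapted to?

g

/g/ is closest: same manner (stop), place distance 3 (alveolar→velar), same voicing; total 3. Next closest is /l/ at distance 4.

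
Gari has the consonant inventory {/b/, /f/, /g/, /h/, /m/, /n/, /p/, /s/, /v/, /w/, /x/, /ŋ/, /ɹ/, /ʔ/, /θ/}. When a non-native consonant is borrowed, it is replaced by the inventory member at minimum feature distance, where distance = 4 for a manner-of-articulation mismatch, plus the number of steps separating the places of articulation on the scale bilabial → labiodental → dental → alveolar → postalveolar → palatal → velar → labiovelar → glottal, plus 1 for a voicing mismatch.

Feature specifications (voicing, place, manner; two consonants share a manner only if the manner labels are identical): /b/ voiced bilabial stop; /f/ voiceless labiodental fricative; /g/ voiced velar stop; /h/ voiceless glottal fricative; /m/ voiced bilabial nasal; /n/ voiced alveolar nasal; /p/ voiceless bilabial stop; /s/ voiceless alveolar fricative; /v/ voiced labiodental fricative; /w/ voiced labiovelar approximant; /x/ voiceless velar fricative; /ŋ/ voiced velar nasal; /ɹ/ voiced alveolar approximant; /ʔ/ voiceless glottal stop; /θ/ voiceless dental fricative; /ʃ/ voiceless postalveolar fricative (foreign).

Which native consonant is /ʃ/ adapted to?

/s/ is closest: same manner (fricative), place distance 1 (postalveolar→alveolar), same voicing; total 1. Next closest is /x/ at distance 2.

s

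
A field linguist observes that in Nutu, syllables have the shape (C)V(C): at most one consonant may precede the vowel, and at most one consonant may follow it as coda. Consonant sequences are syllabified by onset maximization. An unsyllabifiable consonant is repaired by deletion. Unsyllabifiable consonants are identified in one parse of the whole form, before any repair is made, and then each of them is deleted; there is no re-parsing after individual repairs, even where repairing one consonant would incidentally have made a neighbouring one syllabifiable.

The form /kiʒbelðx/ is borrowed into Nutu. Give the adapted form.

kiʒbel

Syllabifying with onset maximization leaves /ð/, /x/ stranded (at most one coda consonant is licensed; onsets are limited to one consonant).
Deletion applies to /ð/, /x/.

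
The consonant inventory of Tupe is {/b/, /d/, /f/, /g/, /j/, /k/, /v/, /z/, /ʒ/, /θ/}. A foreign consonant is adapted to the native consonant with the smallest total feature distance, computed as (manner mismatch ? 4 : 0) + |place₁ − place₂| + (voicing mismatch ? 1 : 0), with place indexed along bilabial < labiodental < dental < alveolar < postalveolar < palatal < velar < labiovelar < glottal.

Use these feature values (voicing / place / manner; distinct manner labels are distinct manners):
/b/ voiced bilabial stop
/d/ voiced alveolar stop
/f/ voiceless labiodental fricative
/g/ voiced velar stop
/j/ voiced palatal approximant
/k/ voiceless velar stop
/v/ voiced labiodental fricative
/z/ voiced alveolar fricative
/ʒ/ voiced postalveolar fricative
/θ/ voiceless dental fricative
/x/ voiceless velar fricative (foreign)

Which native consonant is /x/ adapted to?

/ʒ/ is closest: same manner (fricative), place distance 2 (velar→postalveolar), voicing differs (+1); total 3. Next closest is /k/ at distance 4.

ʒ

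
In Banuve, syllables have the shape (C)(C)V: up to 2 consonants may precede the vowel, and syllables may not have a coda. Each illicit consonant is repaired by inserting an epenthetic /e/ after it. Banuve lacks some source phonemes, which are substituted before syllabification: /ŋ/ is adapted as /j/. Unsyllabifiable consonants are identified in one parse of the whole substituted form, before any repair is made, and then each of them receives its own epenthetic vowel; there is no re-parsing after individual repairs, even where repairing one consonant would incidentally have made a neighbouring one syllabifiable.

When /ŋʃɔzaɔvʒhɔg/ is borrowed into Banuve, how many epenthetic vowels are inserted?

After substitution the input is /jʃɔzaɔvʒhɔg/.
The unsyllabifiable consonants are /v/, /g/; each receives one epenthetic vowel.

2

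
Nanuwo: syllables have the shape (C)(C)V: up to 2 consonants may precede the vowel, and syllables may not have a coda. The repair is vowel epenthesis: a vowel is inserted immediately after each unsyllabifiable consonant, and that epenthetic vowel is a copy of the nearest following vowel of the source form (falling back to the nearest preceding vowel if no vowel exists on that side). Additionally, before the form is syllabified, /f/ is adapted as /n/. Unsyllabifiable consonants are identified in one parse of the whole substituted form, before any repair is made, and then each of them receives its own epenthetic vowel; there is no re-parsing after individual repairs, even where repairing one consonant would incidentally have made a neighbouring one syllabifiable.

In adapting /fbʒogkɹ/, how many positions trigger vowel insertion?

After substitution the input is /nbʒogkɹ/.
The unsyllabifiable consonants are /n/, /g/, /k/, /ɹ/; each receives one epenthetic vowel.

4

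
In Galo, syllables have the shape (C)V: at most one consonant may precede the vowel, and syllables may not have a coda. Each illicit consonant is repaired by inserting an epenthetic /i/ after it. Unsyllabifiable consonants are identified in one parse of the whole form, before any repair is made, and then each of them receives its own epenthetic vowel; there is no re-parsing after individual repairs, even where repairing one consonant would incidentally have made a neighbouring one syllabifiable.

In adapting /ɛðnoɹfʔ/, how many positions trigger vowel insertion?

The unsyllabifiable consonants are /ð/, /ɹ/, /f/, /ʔ/; each receives one epenthetic vowel.

4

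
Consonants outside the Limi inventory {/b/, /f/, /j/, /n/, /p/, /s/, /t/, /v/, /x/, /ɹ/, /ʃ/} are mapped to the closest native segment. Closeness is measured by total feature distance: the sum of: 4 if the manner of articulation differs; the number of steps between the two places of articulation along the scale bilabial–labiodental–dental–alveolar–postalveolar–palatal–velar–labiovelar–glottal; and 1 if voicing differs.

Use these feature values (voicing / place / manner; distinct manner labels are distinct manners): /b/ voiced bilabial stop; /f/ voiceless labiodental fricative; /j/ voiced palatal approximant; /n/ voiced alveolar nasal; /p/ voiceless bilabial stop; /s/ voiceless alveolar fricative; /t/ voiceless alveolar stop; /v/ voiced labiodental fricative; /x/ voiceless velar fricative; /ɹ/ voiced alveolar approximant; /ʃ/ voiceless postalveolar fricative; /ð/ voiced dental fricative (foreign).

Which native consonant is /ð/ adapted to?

/v/ is closest: same manner (fricative), place distance 1 (dental→labiodental), same voicing; total 1. Next closest is /f/ at distance 2.

v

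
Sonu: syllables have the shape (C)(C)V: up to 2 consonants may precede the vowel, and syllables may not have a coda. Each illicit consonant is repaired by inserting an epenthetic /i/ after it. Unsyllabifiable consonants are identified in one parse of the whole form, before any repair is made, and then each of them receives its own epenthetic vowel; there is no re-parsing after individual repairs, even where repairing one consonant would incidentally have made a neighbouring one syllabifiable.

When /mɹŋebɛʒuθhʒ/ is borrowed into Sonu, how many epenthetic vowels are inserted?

The unsyllabifiable consonants are /m/, /θ/, /h/, /ʒ/; each receives one epenthetic vowel.

4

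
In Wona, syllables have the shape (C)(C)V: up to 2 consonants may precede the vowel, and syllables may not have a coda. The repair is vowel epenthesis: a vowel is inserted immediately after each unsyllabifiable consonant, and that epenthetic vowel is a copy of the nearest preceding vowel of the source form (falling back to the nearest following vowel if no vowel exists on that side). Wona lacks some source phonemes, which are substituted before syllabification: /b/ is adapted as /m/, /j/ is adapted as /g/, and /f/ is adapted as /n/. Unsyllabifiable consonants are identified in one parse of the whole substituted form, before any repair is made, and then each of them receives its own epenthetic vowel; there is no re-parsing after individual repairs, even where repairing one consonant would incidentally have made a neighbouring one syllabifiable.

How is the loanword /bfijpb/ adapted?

Substitution: /b/ → /m/, /f/ → /n/, /j/ → /g/, giving /mnigpm/.
Under (C)(C)V, the unsyllabifiable consonants are /g/, /p/, /m/ (no codas are permitted; onsets may contain at most 2 consonants).
Each unlicensed consonant becomes the onset of a new syllable: /g/ → /gi/, /p/ → /pi/, /m/ → /mi/.

mnigipimi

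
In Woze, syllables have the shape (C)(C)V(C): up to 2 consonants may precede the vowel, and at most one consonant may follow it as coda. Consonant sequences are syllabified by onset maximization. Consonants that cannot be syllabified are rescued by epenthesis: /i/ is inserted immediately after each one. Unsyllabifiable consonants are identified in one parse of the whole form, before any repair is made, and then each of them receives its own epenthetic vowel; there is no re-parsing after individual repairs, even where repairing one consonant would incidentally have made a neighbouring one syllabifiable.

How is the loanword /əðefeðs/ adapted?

Syllabifying with onset maximization leaves /s/ stranded (at most one coda consonant is licensed; onsets may contain at most 2 consonants).
Each unlicensed consonant becomes the onset of a new syllable: /s/ → /si/.

əðefeðsi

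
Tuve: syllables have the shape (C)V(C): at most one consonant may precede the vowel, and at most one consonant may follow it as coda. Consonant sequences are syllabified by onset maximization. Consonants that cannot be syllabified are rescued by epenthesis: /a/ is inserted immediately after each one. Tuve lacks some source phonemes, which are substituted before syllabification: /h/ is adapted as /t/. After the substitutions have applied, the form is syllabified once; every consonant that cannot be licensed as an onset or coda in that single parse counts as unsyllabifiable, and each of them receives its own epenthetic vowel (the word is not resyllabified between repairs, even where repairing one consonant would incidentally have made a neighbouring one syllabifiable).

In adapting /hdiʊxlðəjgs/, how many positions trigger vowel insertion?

4

After substitution the input is /tdiʊxlðəjgs/.
The unsyllabifiable consonants are /t/, /l/, /g/, /s/; each receives one epenthetic vowel.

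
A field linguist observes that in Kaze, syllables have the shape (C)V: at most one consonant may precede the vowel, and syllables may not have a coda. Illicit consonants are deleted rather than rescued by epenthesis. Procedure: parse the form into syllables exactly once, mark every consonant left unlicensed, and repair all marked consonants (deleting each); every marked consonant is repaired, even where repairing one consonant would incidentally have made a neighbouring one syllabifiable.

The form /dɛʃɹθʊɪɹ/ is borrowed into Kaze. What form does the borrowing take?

Under (C)V, the unsyllabifiable consonants are /ʃ/, /ɹ/, /ɹ/ (no codas are permitted; onsets are limited to one consonant).
Deletion applies to /ʃ/, /ɹ/, /ɹ/.

dɛθʊɪ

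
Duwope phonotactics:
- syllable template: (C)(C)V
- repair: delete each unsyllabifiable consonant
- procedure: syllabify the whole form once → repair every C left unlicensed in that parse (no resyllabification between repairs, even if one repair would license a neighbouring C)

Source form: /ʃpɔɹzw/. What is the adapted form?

ʃpɔ

The consonants /ɹ/, /z/, /w/ cannot be parsed into a legal (C)(C)V syllable (no codas are permitted; onsets may contain at most 2 consonants).
Deleting the stranded consonants removes /ɹ/, /z/, /w/.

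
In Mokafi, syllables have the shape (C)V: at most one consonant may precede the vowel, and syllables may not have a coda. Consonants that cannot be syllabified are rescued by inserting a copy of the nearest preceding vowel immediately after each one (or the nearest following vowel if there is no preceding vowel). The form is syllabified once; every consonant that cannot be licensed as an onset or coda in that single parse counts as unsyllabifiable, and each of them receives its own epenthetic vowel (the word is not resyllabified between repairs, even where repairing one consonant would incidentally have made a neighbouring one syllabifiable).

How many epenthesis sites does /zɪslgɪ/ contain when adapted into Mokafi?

The unsyllabifiable consonants are /s/, /l/; each receives one epenthetic vowel.

2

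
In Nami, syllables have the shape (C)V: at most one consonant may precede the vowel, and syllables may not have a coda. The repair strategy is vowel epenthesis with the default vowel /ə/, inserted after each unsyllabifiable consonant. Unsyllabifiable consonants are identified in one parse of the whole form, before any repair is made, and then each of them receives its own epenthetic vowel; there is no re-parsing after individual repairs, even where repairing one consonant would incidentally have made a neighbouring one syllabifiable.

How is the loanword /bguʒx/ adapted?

Syllabifying with onset maximization leaves /b/, /ʒ/, /x/ stranded (no codas are permitted; onsets are limited to one consonant).
Epenthesis after each stranded consonant: /b/ → /bə/, /ʒ/ → /ʒə/, /x/ → /xə/.

bəguʒəxə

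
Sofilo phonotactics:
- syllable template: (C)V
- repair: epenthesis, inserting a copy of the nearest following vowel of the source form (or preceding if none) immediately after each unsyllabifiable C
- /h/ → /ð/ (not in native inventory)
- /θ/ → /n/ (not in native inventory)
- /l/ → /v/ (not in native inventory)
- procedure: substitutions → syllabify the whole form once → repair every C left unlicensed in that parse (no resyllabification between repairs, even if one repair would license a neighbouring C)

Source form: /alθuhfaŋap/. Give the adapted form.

avunuðafaŋapa

Substitution: /l/ → /v/, /θ/ → /n/, /h/ → /ð/, giving /avnuðfaŋap/.
The consonants /v/, /ð/, /p/ cannot be parsed into a legal (C)V syllable (no codas are permitted; onsets are limited to one consonant).
Inserting the epenthetic vowel yields /v/ → /vu/, /ð/ → /ða/, /p/ → /pa/.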